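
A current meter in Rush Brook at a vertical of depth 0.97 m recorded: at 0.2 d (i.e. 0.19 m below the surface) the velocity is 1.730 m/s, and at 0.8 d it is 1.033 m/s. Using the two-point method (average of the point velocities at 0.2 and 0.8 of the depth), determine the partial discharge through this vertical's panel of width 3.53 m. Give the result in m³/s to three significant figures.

4.73 m³/s

v̄ = (1.730 + 1.033) / 2 = 1.382 m/s
q = v̄ × d × w = 1.382 × 0.97 × 3.53 = 4.730 m³/s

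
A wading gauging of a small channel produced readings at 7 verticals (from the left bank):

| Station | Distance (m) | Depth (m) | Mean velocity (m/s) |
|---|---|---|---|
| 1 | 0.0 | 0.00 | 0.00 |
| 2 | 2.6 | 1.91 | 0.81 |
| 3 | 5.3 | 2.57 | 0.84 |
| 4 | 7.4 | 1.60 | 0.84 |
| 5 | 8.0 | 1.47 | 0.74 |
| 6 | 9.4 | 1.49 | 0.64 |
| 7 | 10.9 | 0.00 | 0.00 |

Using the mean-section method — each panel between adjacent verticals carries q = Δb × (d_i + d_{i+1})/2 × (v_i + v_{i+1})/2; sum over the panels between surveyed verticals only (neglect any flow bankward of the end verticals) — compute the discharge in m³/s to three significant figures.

12.2 m³/s

Panel 1-2: Δb = 2.6 m, d̄ = (0.00+1.91)/2 = 0.955, v̄ = (0.00+0.81)/2 = 0.405 → q = 2.6×0.955×0.405 = 1.006 m³/s
Panel 2-3: Δb = 2.7 m, d̄ = (1.91+2.57)/2 = 2.24, v̄ = (0.81+0.84)/2 = 0.825 → q = 2.7×2.24×0.825 = 4.990 m³/s
Panel 3-4: Δb = 2.1 m, d̄ = (2.57+1.60)/2 = 2.085, v̄ = (0.84+0.84)/2 = 0.84 → q = 2.1×2.085×0.84 = 3.678 m³/s
Panel 4-5: Δb = 0.6 m, d̄ = (1.60+1.47)/2 = 1.535, v̄ = (0.84+0.74)/2 = 0.79 → q = 0.6×1.535×0.79 = 0.7276 m³/s
Panel 5-6: Δb = 1.4 m, d̄ = (1.47+1.49)/2 = 1.48, v̄ = (0.74+0.64)/2 = 0.69 → q = 1.4×1.48×0.69 = 1.430 m³/s
Panel 6-7: Δb = 1.5 m, d̄ = (1.49+0.00)/2 = 0.745, v̄ = (0.64+0.00)/2 = 0.32 → q = 1.5×0.745×0.32 = 0.3576 m³/s
Q = Σ q = 12.19 m³/s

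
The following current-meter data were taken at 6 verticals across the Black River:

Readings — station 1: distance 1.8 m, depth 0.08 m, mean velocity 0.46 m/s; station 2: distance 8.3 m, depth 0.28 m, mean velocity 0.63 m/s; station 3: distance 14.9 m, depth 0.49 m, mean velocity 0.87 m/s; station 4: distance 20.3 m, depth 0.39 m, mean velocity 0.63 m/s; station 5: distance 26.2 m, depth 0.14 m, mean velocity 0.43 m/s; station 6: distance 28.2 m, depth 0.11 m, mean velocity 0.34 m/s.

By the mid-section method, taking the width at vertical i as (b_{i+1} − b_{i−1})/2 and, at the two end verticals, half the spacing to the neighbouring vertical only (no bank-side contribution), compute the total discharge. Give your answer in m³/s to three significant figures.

w_1 = (8.3 − 1.8)/2 = 3.25 m; q_1 = 0.46 × 0.08 × 3.25 = 0.1196 m³/s
w_2 = (14.9 − 1.8)/2 = 6.55 m; q_2 = 0.63 × 0.28 × 6.55 = 1.155 m³/s
w_3 = (20.3 − 8.3)/2 = 6 m; q_3 = 0.87 × 0.49 × 6 = 2.558 m³/s
w_4 = (26.2 − 14.9)/2 = 5.65 m; q_4 = 0.63 × 0.39 × 5.65 = 1.388 m³/s
w_5 = (28.2 − 20.3)/2 = 3.95 m; q_5 = 0.43 × 0.14 × 3.95 = 0.2378 m³/s
w_6 = (28.2 − 26.2)/2 = 1 m; q_6 = 0.34 × 0.11 × 1 = 0.03740 m³/s
Q = Σ qᵢ = 5.496 m³/s

5.50 m³/s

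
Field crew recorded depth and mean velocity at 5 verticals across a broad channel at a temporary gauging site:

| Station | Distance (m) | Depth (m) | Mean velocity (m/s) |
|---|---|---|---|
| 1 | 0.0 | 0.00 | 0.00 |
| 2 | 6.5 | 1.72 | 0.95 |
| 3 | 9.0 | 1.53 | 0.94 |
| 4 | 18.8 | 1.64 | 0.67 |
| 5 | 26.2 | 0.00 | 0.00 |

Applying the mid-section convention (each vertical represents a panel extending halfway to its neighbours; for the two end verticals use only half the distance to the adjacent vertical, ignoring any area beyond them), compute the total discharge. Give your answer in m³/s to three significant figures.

25.6 m³/s

w_2 = (9.0 − 0.0)/2 = 4.5 m; q_2 = 0.95 × 1.72 × 4.5 = 7.353 m³/s
w_3 = (18.8 − 6.5)/2 = 6.15 m; q_3 = 0.94 × 1.53 × 6.15 = 8.845 m³/s
w_4 = (26.2 − 9.0)/2 = 8.6 m; q_4 = 0.67 × 1.64 × 8.6 = 9.450 m³/s
Stations 1, 5 contribute zero (depth or velocity is 0).
Q = Σ qᵢ = 25.65 m³/s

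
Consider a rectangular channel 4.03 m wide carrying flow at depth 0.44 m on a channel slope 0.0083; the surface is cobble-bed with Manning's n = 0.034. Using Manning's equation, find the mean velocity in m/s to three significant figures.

1.36 m/s

A = b·y = 4.03 × 0.44 = 1.773 m²
P = b + 2y = 4.03 + 2×0.44 = 4.910 m
R = A/P = 1.773/4.910 = 0.3611 m
Q = (1/n)·A·R^(2/3)·S^(1/2) = (1/0.034) × 1.773 × 0.3611^(2/3) × 0.0083^(1/2) = 2.410 m³/s
V = Q/A = 2.410/1.773 = 1.359 m/s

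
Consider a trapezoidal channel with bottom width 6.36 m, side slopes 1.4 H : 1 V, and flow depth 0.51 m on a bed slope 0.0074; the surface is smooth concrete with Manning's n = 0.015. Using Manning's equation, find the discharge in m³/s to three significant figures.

12.1 m³/s

A = (b + z·y)·y = (6.36 + 1.4×0.51)×0.51 = 3.608 m²
P = b + 2y√(1+z²) = 6.36 + 2×0.51×√(1+1.4²) = 8.115 m
R = A/P = 3.608/8.115 = 0.4446 m
Q = (1/n)·A·R^(2/3)·S^(1/2) = (1/0.015) × 3.608 × 0.4446^(2/3) × 0.0074^(1/2) = 12.05 m³/s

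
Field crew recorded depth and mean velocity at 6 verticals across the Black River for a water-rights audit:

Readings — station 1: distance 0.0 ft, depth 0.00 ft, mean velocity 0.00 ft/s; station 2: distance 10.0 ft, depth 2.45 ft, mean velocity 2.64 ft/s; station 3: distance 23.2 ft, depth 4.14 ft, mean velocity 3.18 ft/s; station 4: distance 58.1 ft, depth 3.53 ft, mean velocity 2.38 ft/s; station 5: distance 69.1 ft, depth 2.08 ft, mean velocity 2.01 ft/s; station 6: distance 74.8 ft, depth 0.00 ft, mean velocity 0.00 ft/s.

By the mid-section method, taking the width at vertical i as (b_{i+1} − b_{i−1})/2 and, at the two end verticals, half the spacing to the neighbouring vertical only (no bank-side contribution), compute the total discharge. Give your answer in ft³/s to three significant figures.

619 ft³/s

w_2 = (23.2 − 0.0)/2 = 11.6 ft; q_2 = 2.64 × 2.45 × 11.6 = 75.03 ft³/s
w_3 = (58.1 − 10.0)/2 = 24.05 ft; q_3 = 3.18 × 4.14 × 24.05 = 316.6 ft³/s
w_4 = (69.1 − 23.2)/2 = 22.95 ft; q_4 = 2.38 × 3.53 × 22.95 = 192.8 ft³/s
w_5 = (74.8 − 58.1)/2 = 8.35 ft; q_5 = 2.01 × 2.08 × 8.35 = 34.91 ft³/s
Stations 1, 6 contribute zero (depth or velocity is 0).
Q = Σ qᵢ = 619.4 ft³/s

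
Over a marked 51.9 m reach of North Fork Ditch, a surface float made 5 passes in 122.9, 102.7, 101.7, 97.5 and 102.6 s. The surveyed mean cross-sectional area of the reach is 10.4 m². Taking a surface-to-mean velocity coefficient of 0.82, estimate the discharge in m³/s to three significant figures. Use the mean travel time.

4.20 m³/s

t̄ = (122.9 + 102.7 + 101.7 + 97.5 + 102.6) / 5 = 105.48 s
v_surface = L / t̄ = 51.9 / 105.48 = 0.4920 m/s
v_mean = 0.82 × 0.4920 = 0.4035 m/s
Q = A × v_mean = 10.4 × 0.4035 = 4.196 m³/s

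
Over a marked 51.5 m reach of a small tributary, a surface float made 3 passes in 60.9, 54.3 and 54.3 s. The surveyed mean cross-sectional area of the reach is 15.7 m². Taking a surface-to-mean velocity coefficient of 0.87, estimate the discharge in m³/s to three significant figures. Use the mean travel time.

12.5 m³/s

t̄ = (60.9 + 54.3 + 54.3) / 3 = 56.5 s
v_surface = L / t̄ = 51.5 / 56.5 = 0.9115 m/s
v_mean = 0.87 × 0.9115 = 0.7930 m/s
Q = A × v_mean = 15.7 × 0.7930 = 12.45 m³/s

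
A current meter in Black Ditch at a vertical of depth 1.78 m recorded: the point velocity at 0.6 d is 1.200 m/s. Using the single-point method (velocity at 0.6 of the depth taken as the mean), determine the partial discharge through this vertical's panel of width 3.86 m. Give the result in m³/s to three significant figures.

v̄ = v₀.₆ = 1.200 m/s
q = v̄ × d × w = 1.200 × 1.78 × 3.86 = 8.245 m³/s

8.24 m³/s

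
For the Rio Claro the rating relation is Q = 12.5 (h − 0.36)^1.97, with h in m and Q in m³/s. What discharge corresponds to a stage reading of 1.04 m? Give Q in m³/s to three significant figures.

5.85 m³/s

Q = 12.5 × (1.04 − 0.36)^1.97 = 12.5 × 0.68^1.97 = 5.847 m³/s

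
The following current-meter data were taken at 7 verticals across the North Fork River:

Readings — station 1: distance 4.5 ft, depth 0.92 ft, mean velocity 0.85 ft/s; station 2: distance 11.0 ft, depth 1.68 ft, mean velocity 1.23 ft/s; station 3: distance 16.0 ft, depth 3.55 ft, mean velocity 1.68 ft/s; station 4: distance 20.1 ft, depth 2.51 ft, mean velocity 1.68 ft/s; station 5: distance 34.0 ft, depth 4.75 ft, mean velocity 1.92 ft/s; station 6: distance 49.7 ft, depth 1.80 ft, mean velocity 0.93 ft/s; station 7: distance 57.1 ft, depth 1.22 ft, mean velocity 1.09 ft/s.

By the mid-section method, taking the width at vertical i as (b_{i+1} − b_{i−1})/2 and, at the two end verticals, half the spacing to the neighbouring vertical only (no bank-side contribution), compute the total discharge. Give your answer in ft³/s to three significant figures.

w_1 = (11.0 − 4.5)/2 = 3.25 ft; q_1 = 0.85 × 0.92 × 3.25 = 2.542 ft³/s
w_2 = (16.0 − 4.5)/2 = 5.75 ft; q_2 = 1.23 × 1.68 × 5.75 = 11.88 ft³/s
w_3 = (20.1 − 11.0)/2 = 4.55 ft; q_3 = 1.68 × 3.55 × 4.55 = 27.14 ft³/s
w_4 = (34.0 − 16.0)/2 = 9 ft; q_4 = 1.68 × 2.51 × 9 = 37.95 ft³/s
w_5 = (49.7 − 20.1)/2 = 14.8 ft; q_5 = 1.92 × 4.75 × 14.8 = 135.0 ft³/s
w_6 = (57.1 − 34.0)/2 = 11.55 ft; q_6 = 0.93 × 1.80 × 11.55 = 19.33 ft³/s
w_7 = (57.1 − 49.7)/2 = 3.7 ft; q_7 = 1.09 × 1.22 × 3.7 = 4.920 ft³/s
Q = Σ qᵢ = 238.7 ft³/s

239 ft³/s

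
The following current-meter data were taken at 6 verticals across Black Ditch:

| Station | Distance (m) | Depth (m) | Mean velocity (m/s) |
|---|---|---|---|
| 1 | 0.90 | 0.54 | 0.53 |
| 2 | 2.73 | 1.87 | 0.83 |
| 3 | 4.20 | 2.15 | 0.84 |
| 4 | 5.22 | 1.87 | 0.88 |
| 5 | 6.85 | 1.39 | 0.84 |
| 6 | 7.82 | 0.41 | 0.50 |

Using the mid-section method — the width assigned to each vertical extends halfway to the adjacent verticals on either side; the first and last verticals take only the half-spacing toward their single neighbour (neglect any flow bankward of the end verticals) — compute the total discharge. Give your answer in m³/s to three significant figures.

w_1 = (2.73 − 0.90)/2 = 0.915 m; q_1 = 0.53 × 0.54 × 0.915 = 0.2619 m³/s
w_2 = (4.20 − 0.90)/2 = 1.65 m; q_2 = 0.83 × 1.87 × 1.65 = 2.561 m³/s
w_3 = (5.22 − 2.73)/2 = 1.245 m; q_3 = 0.84 × 2.15 × 1.245 = 2.248 m³/s
w_4 = (6.85 − 4.20)/2 = 1.325 m; q_4 = 0.88 × 1.87 × 1.325 = 2.180 m³/s
w_5 = (7.82 − 5.22)/2 = 1.3 m; q_5 = 0.84 × 1.39 × 1.3 = 1.518 m³/s
w_6 = (7.82 − 6.85)/2 = 0.485 m; q_6 = 0.50 × 0.41 × 0.485 = 0.09943 m³/s
Q = Σ qᵢ = 8.869 m³/s

8.87 m³/s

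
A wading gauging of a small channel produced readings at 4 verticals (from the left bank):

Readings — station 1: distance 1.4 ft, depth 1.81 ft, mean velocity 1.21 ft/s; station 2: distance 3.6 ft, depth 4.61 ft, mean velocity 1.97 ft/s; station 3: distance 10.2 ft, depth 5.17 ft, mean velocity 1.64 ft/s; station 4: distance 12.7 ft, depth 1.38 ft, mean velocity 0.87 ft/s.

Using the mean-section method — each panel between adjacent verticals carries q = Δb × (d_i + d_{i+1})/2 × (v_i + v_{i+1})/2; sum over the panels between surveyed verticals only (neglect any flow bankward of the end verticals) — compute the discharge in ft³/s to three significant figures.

79.8 ft³/s

Panel 1-2: Δb = 2.2 ft, d̄ = (1.81+4.61)/2 = 3.21, v̄ = (1.21+1.97)/2 = 1.59 → q = 2.2×3.21×1.59 = 11.23 ft³/s
Panel 2-3: Δb = 6.6 ft, d̄ = (4.61+5.17)/2 = 4.89, v̄ = (1.97+1.64)/2 = 1.805 → q = 6.6×4.89×1.805 = 58.25 ft³/s
Panel 3-4: Δb = 2.5 ft, d̄ = (5.17+1.38)/2 = 3.275, v̄ = (1.64+0.87)/2 = 1.255 → q = 2.5×3.275×1.255 = 10.28 ft³/s
Q = Σ q = 79.76 ft³/s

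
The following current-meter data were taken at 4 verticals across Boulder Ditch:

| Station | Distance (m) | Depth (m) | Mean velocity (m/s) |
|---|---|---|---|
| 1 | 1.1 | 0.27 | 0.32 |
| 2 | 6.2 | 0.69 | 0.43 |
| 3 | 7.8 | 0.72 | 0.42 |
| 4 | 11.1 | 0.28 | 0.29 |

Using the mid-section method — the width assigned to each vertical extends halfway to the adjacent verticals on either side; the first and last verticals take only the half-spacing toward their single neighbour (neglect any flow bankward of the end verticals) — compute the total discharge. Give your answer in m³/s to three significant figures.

2.09 m³/s

w_1 = (6.2 − 1.1)/2 = 2.55 m; q_1 = 0.32 × 0.27 × 2.55 = 0.2203 m³/s
w_2 = (7.8 − 1.1)/2 = 3.35 m; q_2 = 0.43 × 0.69 × 3.35 = 0.9939 m³/s
w_3 = (11.1 − 6.2)/2 = 2.45 m; q_3 = 0.42 × 0.72 × 2.45 = 0.7409 m³/s
w_4 = (11.1 − 7.8)/2 = 1.65 m; q_4 = 0.29 × 0.28 × 1.65 = 0.1340 m³/s
Q = Σ qᵢ = 2.089 m³/s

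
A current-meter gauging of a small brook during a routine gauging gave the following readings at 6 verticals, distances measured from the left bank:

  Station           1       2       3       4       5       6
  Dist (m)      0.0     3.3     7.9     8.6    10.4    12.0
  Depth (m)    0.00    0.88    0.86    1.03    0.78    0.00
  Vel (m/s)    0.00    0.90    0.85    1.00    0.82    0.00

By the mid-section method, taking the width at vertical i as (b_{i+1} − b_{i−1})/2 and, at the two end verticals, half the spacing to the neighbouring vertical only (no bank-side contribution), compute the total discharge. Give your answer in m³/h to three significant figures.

26800 m³/h

w_2 = (7.9 − 0.0)/2 = 3.95 m; q_2 = 0.90 × 0.88 × 3.95 = 3.128 m³/s
w_3 = (8.6 − 3.3)/2 = 2.65 m; q_3 = 0.85 × 0.86 × 2.65 = 1.937 m³/s
w_4 = (10.4 − 7.9)/2 = 1.25 m; q_4 = 1.00 × 1.03 × 1.25 = 1.288 m³/s
w_5 = (12.0 − 8.6)/2 = 1.7 m; q_5 = 0.82 × 0.78 × 1.7 = 1.087 m³/s
Stations 1, 6 contribute zero (depth or velocity is 0).
Q = Σ qᵢ = 7.440 m³/s
= 7.440 × 3600 = 26790 m³/h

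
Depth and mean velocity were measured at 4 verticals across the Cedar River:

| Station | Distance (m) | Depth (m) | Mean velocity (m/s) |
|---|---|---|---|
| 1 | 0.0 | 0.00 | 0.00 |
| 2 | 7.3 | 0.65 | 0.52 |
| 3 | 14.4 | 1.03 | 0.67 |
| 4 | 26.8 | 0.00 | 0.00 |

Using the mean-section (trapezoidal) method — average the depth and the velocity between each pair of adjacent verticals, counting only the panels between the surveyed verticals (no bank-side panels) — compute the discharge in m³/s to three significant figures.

Panel 1-2: Δb = 7.3 m, d̄ = (0.00+0.65)/2 = 0.325, v̄ = (0.00+0.52)/2 = 0.26 → q = 7.3×0.325×0.26 = 0.6169 m³/s
Panel 2-3: Δb = 7.1 m, d̄ = (0.65+1.03)/2 = 0.84, v̄ = (0.52+0.67)/2 = 0.595 → q = 7.1×0.84×0.595 = 3.549 m³/s
Panel 3-4: Δb = 12.4 m, d̄ = (1.03+0.00)/2 = 0.515, v̄ = (0.67+0.00)/2 = 0.335 → q = 12.4×0.515×0.335 = 2.139 m³/s
Q = Σ q = 6.305 m³/s

6.30 m³/s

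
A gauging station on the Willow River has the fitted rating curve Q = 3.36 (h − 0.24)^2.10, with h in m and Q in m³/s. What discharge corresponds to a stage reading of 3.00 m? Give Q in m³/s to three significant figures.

Q = 3.36 × (3.00 − 0.24)^2.10 = 3.36 × 2.76^2.10 = 28.33 m³/s

28.3 m³/s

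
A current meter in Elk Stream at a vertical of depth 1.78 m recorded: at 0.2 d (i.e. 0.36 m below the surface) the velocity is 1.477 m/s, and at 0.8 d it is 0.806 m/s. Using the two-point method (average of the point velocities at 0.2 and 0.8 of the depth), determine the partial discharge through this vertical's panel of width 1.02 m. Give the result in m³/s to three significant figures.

v̄ = (1.477 + 0.806) / 2 = 1.142 m/s
q = v̄ × d × w = 1.142 × 1.78 × 1.02 = 2.073 m³/s

2.07 m³/s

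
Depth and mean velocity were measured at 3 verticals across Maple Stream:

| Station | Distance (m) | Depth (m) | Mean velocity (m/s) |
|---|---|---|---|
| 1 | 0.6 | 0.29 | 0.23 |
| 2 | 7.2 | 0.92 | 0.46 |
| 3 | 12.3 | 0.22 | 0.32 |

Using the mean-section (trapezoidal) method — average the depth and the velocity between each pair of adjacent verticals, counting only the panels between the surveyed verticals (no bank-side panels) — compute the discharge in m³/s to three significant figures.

2.51 m³/s

Panel 1-2: Δb = 6.6 m, d̄ = (0.29+0.92)/2 = 0.605, v̄ = (0.23+0.46)/2 = 0.345 → q = 6.6×0.605×0.345 = 1.378 m³/s
Panel 2-3: Δb = 5.1 m, d̄ = (0.92+0.22)/2 = 0.57, v̄ = (0.46+0.32)/2 = 0.39 → q = 5.1×0.57×0.39 = 1.134 m³/s
Q = Σ q = 2.511 m³/s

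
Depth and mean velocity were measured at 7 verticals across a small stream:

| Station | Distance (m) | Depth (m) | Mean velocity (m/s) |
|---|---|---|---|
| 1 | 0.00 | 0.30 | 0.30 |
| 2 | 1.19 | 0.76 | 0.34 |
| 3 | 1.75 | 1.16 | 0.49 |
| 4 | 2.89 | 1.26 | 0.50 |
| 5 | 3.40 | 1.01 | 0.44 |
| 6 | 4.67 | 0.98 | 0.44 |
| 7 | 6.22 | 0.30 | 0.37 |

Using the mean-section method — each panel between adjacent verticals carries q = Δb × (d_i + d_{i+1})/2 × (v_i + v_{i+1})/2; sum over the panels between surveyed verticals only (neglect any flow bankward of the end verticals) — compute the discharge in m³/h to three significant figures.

8420 m³/h

Panel 1-2: Δb = 1.19 m, d̄ = (0.30+0.76)/2 = 0.53, v̄ = (0.30+0.34)/2 = 0.32 → q = 1.19×0.53×0.32 = 0.2018 m³/s
Panel 2-3: Δb = 0.56 m, d̄ = (0.76+1.16)/2 = 0.96, v̄ = (0.34+0.49)/2 = 0.415 → q = 0.56×0.96×0.415 = 0.2231 m³/s
Panel 3-4: Δb = 1.14 m, d̄ = (1.16+1.26)/2 = 1.21, v̄ = (0.49+0.50)/2 = 0.495 → q = 1.14×1.21×0.495 = 0.6828 m³/s
Panel 4-5: Δb = 0.51 m, d̄ = (1.26+1.01)/2 = 1.135, v̄ = (0.50+0.44)/2 = 0.47 → q = 0.51×1.135×0.47 = 0.2721 m³/s
Panel 5-6: Δb = 1.27 m, d̄ = (1.01+0.98)/2 = 0.995, v̄ = (0.44+0.44)/2 = 0.44 → q = 1.27×0.995×0.44 = 0.5560 m³/s
Panel 6-7: Δb = 1.55 m, d̄ = (0.98+0.30)/2 = 0.64, v̄ = (0.44+0.37)/2 = 0.405 → q = 1.55×0.64×0.405 = 0.4018 m³/s
Q = Σ q = 2.338 m³/s
= 2.338 × 3600 = 8415 m³/h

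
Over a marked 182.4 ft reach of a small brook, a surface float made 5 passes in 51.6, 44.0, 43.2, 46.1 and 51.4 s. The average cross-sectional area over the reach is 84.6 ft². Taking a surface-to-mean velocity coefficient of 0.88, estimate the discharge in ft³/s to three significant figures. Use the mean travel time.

287 ft³/s

t̄ = (51.6 + 44.0 + 43.2 + 46.1 + 51.4) / 5 = 47.26 s
v_surface = L / t̄ = 182.4 / 47.26 = 3.860 ft/s
v_mean = 0.88 × 3.860 = 3.396 ft/s
Q = A × v_mean = 84.6 × 3.396 = 287.3 ft³/s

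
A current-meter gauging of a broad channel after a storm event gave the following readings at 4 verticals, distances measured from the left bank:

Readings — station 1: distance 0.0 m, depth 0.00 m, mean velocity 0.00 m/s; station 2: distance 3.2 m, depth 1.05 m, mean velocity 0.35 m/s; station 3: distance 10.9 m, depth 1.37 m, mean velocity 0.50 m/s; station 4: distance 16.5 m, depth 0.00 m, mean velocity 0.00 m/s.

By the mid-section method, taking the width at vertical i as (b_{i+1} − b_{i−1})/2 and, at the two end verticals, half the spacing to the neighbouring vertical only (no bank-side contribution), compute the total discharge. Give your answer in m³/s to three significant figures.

6.56 m³/s

w_2 = (10.9 − 0.0)/2 = 5.45 m; q_2 = 0.35 × 1.05 × 5.45 = 2.003 m³/s
w_3 = (16.5 − 3.2)/2 = 6.65 m; q_3 = 0.50 × 1.37 × 6.65 = 4.555 m³/s
Stations 1, 4 contribute zero (depth or velocity is 0).
Q = Σ qᵢ = 6.558 m³/s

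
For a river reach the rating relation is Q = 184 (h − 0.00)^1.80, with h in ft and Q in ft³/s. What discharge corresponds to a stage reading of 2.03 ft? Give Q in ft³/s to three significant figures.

658 ft³/s

Q = 184 × (2.03 − 0.00)^1.80 = 184 × 2.03^1.80 = 658.1 ft³/s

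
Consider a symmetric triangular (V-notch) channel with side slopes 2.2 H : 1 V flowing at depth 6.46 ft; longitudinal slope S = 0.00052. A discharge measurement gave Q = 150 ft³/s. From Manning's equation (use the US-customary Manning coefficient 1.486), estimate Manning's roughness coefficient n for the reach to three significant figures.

0.0426

A = z·y² = 2.2×6.46² = 91.81 ft²
P = 2y√(1+z²) = 2×6.46×√(1+2.2²) = 31.22 ft
R = A/P = 91.81/31.22 = 2.940 ft
n = (1.486/Q)·A·R^(2/3)·S^(1/2) = (1.486/150) × 91.81 × 2.052 × 0.02280 = 0.04257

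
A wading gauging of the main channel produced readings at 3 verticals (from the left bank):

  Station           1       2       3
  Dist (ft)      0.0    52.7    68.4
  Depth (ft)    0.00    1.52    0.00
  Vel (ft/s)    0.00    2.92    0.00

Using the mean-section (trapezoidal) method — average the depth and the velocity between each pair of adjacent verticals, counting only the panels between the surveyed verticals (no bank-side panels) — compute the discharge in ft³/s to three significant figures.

75.9 ft³/s

Panel 1-2: Δb = 52.7 ft, d̄ = (0.00+1.52)/2 = 0.76, v̄ = (0.00+2.92)/2 = 1.46 → q = 52.7×0.76×1.46 = 58.48 ft³/s
Panel 2-3: Δb = 15.7 ft, d̄ = (1.52+0.00)/2 = 0.76, v̄ = (2.92+0.00)/2 = 1.46 → q = 15.7×0.76×1.46 = 17.42 ft³/s
Q = Σ q = 75.90 ft³/s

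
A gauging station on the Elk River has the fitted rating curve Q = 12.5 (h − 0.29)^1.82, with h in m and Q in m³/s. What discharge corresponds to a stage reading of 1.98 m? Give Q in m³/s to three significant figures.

32.5 m³/s

Q = 12.5 × (1.98 − 0.29)^1.82 = 12.5 × 1.69^1.82 = 32.48 m³/s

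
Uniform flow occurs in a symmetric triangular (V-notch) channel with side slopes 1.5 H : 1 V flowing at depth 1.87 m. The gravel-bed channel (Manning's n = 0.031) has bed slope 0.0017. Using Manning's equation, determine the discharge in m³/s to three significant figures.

5.90 m³/s

A = z·y² = 1.5×1.87² = 5.245 m²
P = 2y√(1+z²) = 2×1.87×√(1+1.5²) = 6.742 m
R = A/P = 5.245/6.742 = 0.7780 m
Q = (1/n)·A·R^(2/3)·S^(1/2) = (1/0.031) × 5.245 × 0.7780^(2/3) × 0.0017^(1/2) = 5.901 m³/s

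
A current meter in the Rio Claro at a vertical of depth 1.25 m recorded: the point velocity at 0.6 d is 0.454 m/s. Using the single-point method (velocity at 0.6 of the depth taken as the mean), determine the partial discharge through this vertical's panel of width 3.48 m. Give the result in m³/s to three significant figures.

1.97 m³/s

v̄ = v₀.₆ = 0.454 m/s
q = v̄ × d × w = 0.4540 × 1.25 × 3.48 = 1.975 m³/s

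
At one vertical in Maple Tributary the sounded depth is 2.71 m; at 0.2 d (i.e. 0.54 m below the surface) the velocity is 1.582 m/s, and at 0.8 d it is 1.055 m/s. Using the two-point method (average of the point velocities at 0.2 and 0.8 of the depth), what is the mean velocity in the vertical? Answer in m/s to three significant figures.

1.32 m/s

v̄ = (1.582 + 1.055) / 2 = 1.319 m/s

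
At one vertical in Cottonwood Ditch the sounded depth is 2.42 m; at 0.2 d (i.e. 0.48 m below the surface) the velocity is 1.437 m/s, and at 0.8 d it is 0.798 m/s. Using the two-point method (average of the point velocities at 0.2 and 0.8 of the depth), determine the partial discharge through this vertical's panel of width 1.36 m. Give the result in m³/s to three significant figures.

v̄ = (1.437 + 0.798) / 2 = 1.118 m/s
q = v̄ × d × w = 1.118 × 2.42 × 1.36 = 3.678 m³/s

3.68 m³/s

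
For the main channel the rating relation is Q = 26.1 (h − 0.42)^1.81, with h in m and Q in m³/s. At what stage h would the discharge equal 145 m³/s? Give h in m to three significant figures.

h − h₀ = (Q/C)^(1/b) = (145/26.1)^(1/1.81) = 2.579 m
h = 0.42 + 2.579 = 2.999 m

3.00 m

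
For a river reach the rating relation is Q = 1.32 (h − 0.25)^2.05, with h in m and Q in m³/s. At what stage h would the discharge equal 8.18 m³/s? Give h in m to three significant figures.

h − h₀ = (Q/C)^(1/b) = (8.18/1.32)^(1/2.05) = 2.435 m
h = 0.25 + 2.435 = 2.685 m

2.68 m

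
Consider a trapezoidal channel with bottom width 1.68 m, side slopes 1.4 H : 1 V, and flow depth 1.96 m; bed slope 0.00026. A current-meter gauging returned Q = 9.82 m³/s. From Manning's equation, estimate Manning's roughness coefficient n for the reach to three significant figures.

0.0145

A = (b + z·y)·y = (1.68 + 1.4×1.96)×1.96 = 8.671 m²
P = b + 2y√(1+z²) = 1.68 + 2×1.96×√(1+1.4²) = 8.424 m
R = A/P = 8.671/8.424 = 1.029 m
n = (1/Q)·A·R^(2/3)·S^(1/2) = (1/9.82) × 8.671 × 1.019 × 0.01612 = 0.01451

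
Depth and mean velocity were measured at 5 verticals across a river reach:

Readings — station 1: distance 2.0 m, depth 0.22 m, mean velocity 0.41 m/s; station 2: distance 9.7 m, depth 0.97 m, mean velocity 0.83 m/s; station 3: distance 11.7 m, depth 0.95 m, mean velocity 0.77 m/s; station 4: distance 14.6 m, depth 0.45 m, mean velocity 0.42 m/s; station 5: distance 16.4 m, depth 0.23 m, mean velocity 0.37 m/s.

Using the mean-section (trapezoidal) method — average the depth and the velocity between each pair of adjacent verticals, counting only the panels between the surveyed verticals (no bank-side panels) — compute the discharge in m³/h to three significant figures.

21000 m³/h

Panel 1-2: Δb = 7.7 m, d̄ = (0.22+0.97)/2 = 0.595, v̄ = (0.41+0.83)/2 = 0.62 → q = 7.7×0.595×0.62 = 2.841 m³/s
Panel 2-3: Δb = 2 m, d̄ = (0.97+0.95)/2 = 0.96, v̄ = (0.83+0.77)/2 = 0.8 → q = 2×0.96×0.8 = 1.536 m³/s
Panel 3-4: Δb = 2.9 m, d̄ = (0.95+0.45)/2 = 0.7, v̄ = (0.77+0.42)/2 = 0.595 → q = 2.9×0.7×0.595 = 1.208 m³/s
Panel 4-5: Δb = 1.8 m, d̄ = (0.45+0.23)/2 = 0.34, v̄ = (0.42+0.37)/2 = 0.395 → q = 1.8×0.34×0.395 = 0.2417 m³/s
Q = Σ q = 5.826 m³/s
= 5.826 × 3600 = 20970 m³/h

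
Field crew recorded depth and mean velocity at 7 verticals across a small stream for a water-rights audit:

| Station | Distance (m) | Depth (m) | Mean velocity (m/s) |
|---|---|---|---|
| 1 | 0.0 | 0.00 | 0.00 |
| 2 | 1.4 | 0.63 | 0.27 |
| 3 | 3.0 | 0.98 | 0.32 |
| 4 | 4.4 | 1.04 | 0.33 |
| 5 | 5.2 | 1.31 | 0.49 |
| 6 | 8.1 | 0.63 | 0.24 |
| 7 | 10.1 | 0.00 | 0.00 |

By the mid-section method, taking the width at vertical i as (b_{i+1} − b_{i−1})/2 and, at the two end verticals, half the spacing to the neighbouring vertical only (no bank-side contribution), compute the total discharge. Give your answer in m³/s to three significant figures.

w_2 = (3.0 − 0.0)/2 = 1.5 m; q_2 = 0.27 × 0.63 × 1.5 = 0.2552 m³/s
w_3 = (4.4 − 1.4)/2 = 1.5 m; q_3 = 0.32 × 0.98 × 1.5 = 0.4704 m³/s
w_4 = (5.2 − 3.0)/2 = 1.1 m; q_4 = 0.33 × 1.04 × 1.1 = 0.3775 m³/s
w_5 = (8.1 − 4.4)/2 = 1.85 m; q_5 = 0.49 × 1.31 × 1.85 = 1.188 m³/s
w_6 = (10.1 − 5.2)/2 = 2.45 m; q_6 = 0.24 × 0.63 × 2.45 = 0.3704 m³/s
Stations 1, 7 contribute zero (depth or velocity is 0).
Q = Σ qᵢ = 2.661 m³/s

2.66 m³/s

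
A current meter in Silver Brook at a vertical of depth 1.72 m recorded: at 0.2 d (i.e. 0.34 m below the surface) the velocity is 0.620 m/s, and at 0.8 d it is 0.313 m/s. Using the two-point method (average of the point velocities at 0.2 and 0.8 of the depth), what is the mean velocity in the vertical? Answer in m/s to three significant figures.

0.467 m/s

v̄ = (0.620 + 0.313) / 2 = 0.4665 m/s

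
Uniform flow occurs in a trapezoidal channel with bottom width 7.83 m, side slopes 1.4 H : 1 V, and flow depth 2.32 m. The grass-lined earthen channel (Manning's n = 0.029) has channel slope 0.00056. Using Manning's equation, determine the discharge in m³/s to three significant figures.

29.0 m³/s

A = (b + z·y)·y = (7.83 + 1.4×2.32)×2.32 = 25.70 m²
P = b + 2y√(1+z²) = 7.83 + 2×2.32×√(1+1.4²) = 15.81 m
R = A/P = 25.70/15.81 = 1.625 m
Q = (1/n)·A·R^(2/3)·S^(1/2) = (1/0.029) × 25.70 × 1.625^(2/3) × 0.00056^(1/2) = 28.99 m³/s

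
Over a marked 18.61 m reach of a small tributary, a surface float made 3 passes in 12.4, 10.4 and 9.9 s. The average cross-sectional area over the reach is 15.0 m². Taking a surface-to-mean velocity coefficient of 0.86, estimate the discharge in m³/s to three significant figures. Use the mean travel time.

t̄ = (12.4 + 10.4 + 9.9) / 3 = 10.9 s
v_surface = L / t̄ = 18.61 / 10.9 = 1.707 m/s
v_mean = 0.86 × 1.707 = 1.468 m/s
Q = A × v_mean = 15.0 × 1.468 = 22.02 m³/s

22.0 m³/s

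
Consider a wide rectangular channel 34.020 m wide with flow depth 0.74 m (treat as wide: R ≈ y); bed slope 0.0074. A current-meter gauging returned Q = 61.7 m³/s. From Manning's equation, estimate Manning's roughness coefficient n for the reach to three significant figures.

0.0287

A = b·y = 34.020 × 0.74 = 25.17 m²
Wide channel: R ≈ y = 0.74 m
n = (1/Q)·A·R^(2/3)·S^(1/2) = (1/61.7) × 25.17 × 0.8181 × 0.08602 = 0.02872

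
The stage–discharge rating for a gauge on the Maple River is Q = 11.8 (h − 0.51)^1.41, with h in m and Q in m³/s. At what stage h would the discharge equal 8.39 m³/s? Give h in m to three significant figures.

1.30 m

h − h₀ = (Q/C)^(1/b) = (8.39/11.8)^(1/1.41) = 0.7851 m
h = 0.51 + 0.7851 = 1.295 m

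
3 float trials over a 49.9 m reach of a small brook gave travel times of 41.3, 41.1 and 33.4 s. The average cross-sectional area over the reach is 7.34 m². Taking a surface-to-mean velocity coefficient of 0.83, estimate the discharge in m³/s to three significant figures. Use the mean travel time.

t̄ = (41.3 + 41.1 + 33.4) / 3 = 38.6 s
v_surface = L / t̄ = 49.9 / 38.6 = 1.293 m/s
v_mean = 0.83 × 1.293 = 1.073 m/s
Q = A × v_mean = 7.34 × 1.073 = 7.876 m³/s

7.88 m³/s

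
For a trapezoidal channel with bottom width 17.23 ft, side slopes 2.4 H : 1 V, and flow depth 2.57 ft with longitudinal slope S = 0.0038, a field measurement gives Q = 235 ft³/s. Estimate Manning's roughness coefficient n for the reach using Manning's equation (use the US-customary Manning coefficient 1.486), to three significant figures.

0.0368

A = (b + z·y)·y = (17.23 + 2.4×2.57)×2.57 = 60.13 ft²
P = b + 2y√(1+z²) = 17.23 + 2×2.57×√(1+2.4²) = 30.59 ft
R = A/P = 60.13/30.59 = 1.966 ft
n = (1.486/Q)·A·R^(2/3)·S^(1/2) = (1.486/235) × 60.13 × 1.569 × 0.06164 = 0.03678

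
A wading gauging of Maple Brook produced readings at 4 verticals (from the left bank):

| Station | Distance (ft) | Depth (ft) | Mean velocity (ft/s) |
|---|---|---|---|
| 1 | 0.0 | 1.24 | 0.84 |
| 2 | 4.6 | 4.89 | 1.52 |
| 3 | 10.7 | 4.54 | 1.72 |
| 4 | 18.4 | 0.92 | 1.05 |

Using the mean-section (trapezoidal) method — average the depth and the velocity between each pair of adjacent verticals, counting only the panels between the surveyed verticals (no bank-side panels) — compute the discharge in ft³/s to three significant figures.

92.3 ft³/s

Panel 1-2: Δb = 4.6 ft, d̄ = (1.24+4.89)/2 = 3.065, v̄ = (0.84+1.52)/2 = 1.18 → q = 4.6×3.065×1.18 = 16.64 ft³/s
Panel 2-3: Δb = 6.1 ft, d̄ = (4.89+4.54)/2 = 4.715, v̄ = (1.52+1.72)/2 = 1.62 → q = 6.1×4.715×1.62 = 46.59 ft³/s
Panel 3-4: Δb = 7.7 ft, d̄ = (4.54+0.92)/2 = 2.73, v̄ = (1.72+1.05)/2 = 1.385 → q = 7.7×2.73×1.385 = 29.11 ft³/s
Q = Σ q = 92.34 ft³/s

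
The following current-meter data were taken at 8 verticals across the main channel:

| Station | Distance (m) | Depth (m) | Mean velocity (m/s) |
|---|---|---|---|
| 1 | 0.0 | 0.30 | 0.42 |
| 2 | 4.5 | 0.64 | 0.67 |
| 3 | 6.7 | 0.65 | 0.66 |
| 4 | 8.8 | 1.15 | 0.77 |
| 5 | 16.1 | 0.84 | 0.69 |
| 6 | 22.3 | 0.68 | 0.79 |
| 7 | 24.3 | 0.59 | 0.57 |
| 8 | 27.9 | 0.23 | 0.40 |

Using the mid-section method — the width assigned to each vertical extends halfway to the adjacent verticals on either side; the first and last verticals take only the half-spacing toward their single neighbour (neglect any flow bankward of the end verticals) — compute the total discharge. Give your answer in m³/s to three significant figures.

14.0 m³/s

w_1 = (4.5 − 0.0)/2 = 2.25 m; q_1 = 0.42 × 0.30 × 2.25 = 0.2835 m³/s
w_2 = (6.7 − 0.0)/2 = 3.35 m; q_2 = 0.67 × 0.64 × 3.35 = 1.436 m³/s
w_3 = (8.8 − 4.5)/2 = 2.15 m; q_3 = 0.66 × 0.65 × 2.15 = 0.9224 m³/s
w_4 = (16.1 − 6.7)/2 = 4.7 m; q_4 = 0.77 × 1.15 × 4.7 = 4.162 m³/s
w_5 = (22.3 − 8.8)/2 = 6.75 m; q_5 = 0.69 × 0.84 × 6.75 = 3.912 m³/s
w_6 = (24.3 − 16.1)/2 = 4.1 m; q_6 = 0.79 × 0.68 × 4.1 = 2.203 m³/s
w_7 = (27.9 − 22.3)/2 = 2.8 m; q_7 = 0.57 × 0.59 × 2.8 = 0.9416 m³/s
w_8 = (27.9 − 24.3)/2 = 1.8 m; q_8 = 0.40 × 0.23 × 1.8 = 0.1656 m³/s
Q = Σ qᵢ = 14.03 m³/s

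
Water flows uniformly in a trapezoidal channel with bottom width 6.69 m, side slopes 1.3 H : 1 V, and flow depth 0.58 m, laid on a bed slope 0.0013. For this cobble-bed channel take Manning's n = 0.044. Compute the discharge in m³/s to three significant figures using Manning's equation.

A = (b + z·y)·y = (6.69 + 1.3×0.58)×0.58 = 4.318 m²
P = b + 2y√(1+z²) = 6.69 + 2×0.58×√(1+1.3²) = 8.593 m
R = A/P = 4.318/8.593 = 0.5025 m
Q = (1/n)·A·R^(2/3)·S^(1/2) = (1/0.044) × 4.318 × 0.5025^(2/3) × 0.0013^(1/2) = 2.236 m³/s

2.24 m³/s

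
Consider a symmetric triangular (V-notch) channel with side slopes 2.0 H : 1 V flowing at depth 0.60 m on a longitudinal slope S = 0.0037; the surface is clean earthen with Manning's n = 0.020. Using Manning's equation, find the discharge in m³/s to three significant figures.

0.911 m³/s

A = z·y² = 2.0×0.60² = 0.7200 m²
P = 2y√(1+z²) = 2×0.60×√(1+2.0²) = 2.683 m
R = A/P = 0.7200/2.683 = 0.2683 m
Q = (1/n)·A·R^(2/3)·S^(1/2) = (1/0.020) × 0.7200 × 0.2683^(2/3) × 0.0037^(1/2) = 0.9110 m³/s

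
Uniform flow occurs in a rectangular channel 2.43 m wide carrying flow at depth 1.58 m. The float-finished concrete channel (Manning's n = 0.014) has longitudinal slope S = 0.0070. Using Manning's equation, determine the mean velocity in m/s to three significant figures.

A = b·y = 2.43 × 1.58 = 3.839 m²
P = b + 2y = 2.43 + 2×1.58 = 5.590 m
R = A/P = 3.839/5.590 = 0.6868 m
Q = (1/n)·A·R^(2/3)·S^(1/2) = (1/0.014) × 3.839 × 0.6868^(2/3) × 0.0070^(1/2) = 17.86 m³/s
V = Q/A = 17.86/3.839 = 4.652 m/s

4.65 m/s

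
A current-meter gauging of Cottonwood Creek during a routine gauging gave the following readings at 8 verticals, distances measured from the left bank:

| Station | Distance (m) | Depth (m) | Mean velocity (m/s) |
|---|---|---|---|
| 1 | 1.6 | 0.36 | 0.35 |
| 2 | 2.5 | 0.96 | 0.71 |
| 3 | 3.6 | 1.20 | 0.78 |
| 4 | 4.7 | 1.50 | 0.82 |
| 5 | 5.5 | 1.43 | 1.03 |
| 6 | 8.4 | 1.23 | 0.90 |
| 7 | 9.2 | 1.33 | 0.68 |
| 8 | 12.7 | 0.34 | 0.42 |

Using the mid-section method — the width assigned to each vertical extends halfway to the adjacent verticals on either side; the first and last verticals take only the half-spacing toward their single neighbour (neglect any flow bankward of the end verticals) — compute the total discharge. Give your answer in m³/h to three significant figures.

35700 m³/h

w_1 = (2.5 − 1.6)/2 = 0.45 m; q_1 = 0.35 × 0.36 × 0.45 = 0.05670 m³/s
w_2 = (3.6 − 1.6)/2 = 1 m; q_2 = 0.71 × 0.96 × 1 = 0.6816 m³/s
w_3 = (4.7 − 2.5)/2 = 1.1 m; q_3 = 0.78 × 1.20 × 1.1 = 1.030 m³/s
w_4 = (5.5 − 3.6)/2 = 0.95 m; q_4 = 0.82 × 1.50 × 0.95 = 1.169 m³/s
w_5 = (8.4 − 4.7)/2 = 1.85 m; q_5 = 1.03 × 1.43 × 1.85 = 2.725 m³/s
w_6 = (9.2 − 5.5)/2 = 1.85 m; q_6 = 0.90 × 1.23 × 1.85 = 2.048 m³/s
w_7 = (12.7 − 8.4)/2 = 2.15 m; q_7 = 0.68 × 1.33 × 2.15 = 1.944 m³/s
w_8 = (12.7 − 9.2)/2 = 1.75 m; q_8 = 0.42 × 0.34 × 1.75 = 0.2499 m³/s
Q = Σ qᵢ = 9.904 m³/s
= 9.904 × 3600 = 35650 m³/h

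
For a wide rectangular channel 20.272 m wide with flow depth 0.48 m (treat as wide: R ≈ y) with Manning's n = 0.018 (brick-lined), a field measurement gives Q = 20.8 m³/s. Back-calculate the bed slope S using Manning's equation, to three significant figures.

A = b·y = 20.272 × 0.48 = 9.731 m²
Wide channel: R ≈ y = 0.48 m
S = (Q·n / (1·A·R^(2/3)))² = (20.8×0.018 / (1×9.731×0.6130))² = 0.003939

0.00394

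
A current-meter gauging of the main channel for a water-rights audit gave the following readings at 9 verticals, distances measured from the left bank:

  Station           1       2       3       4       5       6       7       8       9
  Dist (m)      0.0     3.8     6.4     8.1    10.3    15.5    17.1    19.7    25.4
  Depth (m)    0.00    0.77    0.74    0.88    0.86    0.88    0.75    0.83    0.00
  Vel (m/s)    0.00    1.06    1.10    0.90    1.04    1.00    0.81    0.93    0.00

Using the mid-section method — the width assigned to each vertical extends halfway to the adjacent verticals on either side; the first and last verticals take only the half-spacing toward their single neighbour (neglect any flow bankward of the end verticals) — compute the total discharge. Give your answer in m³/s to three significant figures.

16.7 m³/s

w_2 = (6.4 − 0.0)/2 = 3.2 m; q_2 = 1.06 × 0.77 × 3.2 = 2.612 m³/s
w_3 = (8.1 − 3.8)/2 = 2.15 m; q_3 = 1.10 × 0.74 × 2.15 = 1.750 m³/s
w_4 = (10.3 − 6.4)/2 = 1.95 m; q_4 = 0.90 × 0.88 × 1.95 = 1.544 m³/s
w_5 = (15.5 − 8.1)/2 = 3.7 m; q_5 = 1.04 × 0.86 × 3.7 = 3.309 m³/s
w_6 = (17.1 − 10.3)/2 = 3.4 m; q_6 = 1.00 × 0.88 × 3.4 = 2.992 m³/s
w_7 = (19.7 − 15.5)/2 = 2.1 m; q_7 = 0.81 × 0.75 × 2.1 = 1.276 m³/s
w_8 = (25.4 − 17.1)/2 = 4.15 m; q_8 = 0.93 × 0.83 × 4.15 = 3.203 m³/s
Stations 1, 9 contribute zero (depth or velocity is 0).
Q = Σ qᵢ = 16.69 m³/s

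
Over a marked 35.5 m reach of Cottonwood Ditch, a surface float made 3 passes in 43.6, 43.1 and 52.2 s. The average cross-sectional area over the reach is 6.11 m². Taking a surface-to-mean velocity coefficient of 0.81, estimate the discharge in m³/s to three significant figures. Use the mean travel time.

t̄ = (43.6 + 43.1 + 52.2) / 3 = 46.3 s
v_surface = L / t̄ = 35.5 / 46.3 = 0.7667 m/s
v_mean = 0.81 × 0.7667 = 0.6211 m/s
Q = A × v_mean = 6.11 × 0.6211 = 3.795 m³/s

3.79 m³/s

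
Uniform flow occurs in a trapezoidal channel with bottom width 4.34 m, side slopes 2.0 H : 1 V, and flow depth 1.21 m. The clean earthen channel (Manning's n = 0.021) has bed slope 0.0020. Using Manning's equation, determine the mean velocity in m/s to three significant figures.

1.89 m/s

A = (b + z·y)·y = (4.34 + 2.0×1.21)×1.21 = 8.180 m²
P = b + 2y√(1+z²) = 4.34 + 2×1.21×√(1+2.0²) = 9.751 m
R = A/P = 8.180/9.751 = 0.8388 m
Q = (1/n)·A·R^(2/3)·S^(1/2) = (1/0.021) × 8.180 × 0.8388^(2/3) × 0.0020^(1/2) = 15.49 m³/s
V = Q/A = 15.49/8.180 = 1.894 m/s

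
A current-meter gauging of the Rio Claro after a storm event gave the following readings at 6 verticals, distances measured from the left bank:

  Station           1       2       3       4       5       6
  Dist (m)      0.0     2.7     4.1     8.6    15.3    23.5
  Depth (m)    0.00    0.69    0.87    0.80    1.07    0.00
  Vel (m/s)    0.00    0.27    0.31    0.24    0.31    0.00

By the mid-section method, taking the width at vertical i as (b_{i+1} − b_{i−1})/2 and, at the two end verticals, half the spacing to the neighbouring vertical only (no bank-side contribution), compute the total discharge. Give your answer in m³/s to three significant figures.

w_2 = (4.1 − 0.0)/2 = 2.05 m; q_2 = 0.27 × 0.69 × 2.05 = 0.3819 m³/s
w_3 = (8.6 − 2.7)/2 = 2.95 m; q_3 = 0.31 × 0.87 × 2.95 = 0.7956 m³/s
w_4 = (15.3 − 4.1)/2 = 5.6 m; q_4 = 0.24 × 0.80 × 5.6 = 1.075 m³/s
w_5 = (23.5 − 8.6)/2 = 7.45 m; q_5 = 0.31 × 1.07 × 7.45 = 2.471 m³/s
Stations 1, 6 contribute zero (depth or velocity is 0).
Q = Σ qᵢ = 4.724 m³/s

4.72 m³/s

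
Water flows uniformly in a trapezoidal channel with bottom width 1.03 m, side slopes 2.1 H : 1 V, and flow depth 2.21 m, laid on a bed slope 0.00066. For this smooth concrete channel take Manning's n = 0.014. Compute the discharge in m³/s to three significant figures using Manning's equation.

A = (b + z·y)·y = (1.03 + 2.1×2.21)×2.21 = 12.53 m²
P = b + 2y√(1+z²) = 1.03 + 2×2.21×√(1+2.1²) = 11.31 m
R = A/P = 12.53/11.31 = 1.108 m
Q = (1/n)·A·R^(2/3)·S^(1/2) = (1/0.014) × 12.53 × 1.108^(2/3) × 0.00066^(1/2) = 24.63 m³/s

24.6 m³/s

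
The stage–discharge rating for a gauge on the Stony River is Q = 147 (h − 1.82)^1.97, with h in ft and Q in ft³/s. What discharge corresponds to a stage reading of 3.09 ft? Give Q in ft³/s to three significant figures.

Q = 147 × (3.09 − 1.82)^1.97 = 147 × 1.27^1.97 = 235.4 ft³/s

235 ft³/s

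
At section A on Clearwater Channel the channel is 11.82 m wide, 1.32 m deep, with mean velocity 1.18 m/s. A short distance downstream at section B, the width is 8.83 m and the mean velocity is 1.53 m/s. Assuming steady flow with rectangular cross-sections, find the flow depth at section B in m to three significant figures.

Q = A₁V₁ = (11.82×1.32) × 1.18 = 18.41 m³/s
d₂ = Q/(b₂ V₂) = 18.41/(8.83×1.53) = 1.363 m

1.36 m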